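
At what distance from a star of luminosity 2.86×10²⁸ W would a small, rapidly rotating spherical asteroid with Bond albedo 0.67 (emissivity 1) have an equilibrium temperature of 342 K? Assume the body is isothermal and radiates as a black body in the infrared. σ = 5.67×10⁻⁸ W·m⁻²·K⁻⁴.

d ≈ 4.92×10¹¹ m

For an isothermal black-emitting sphere, (1−a)S·πr² = σ·4πr²·T⁴ ⇒ S = 4σT⁴/(1−a).
S = 4·5.67×10⁻⁸·(342)⁴/0.330 = 9402 W/m².
Flux falls as S = L/(4πd²), so d = √(L/(4πS)) = √(2.86×10²⁸/(4π·9402)).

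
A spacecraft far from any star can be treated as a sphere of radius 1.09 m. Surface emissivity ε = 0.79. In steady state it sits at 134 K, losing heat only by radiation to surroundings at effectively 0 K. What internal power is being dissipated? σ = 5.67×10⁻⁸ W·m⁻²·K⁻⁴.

Steady state: P = εσA T⁴.
A = 4πr² = 14.93 m²; T⁴ = (134)⁴ = 3.224×10⁸ K⁴.
P = 0.79 × 5.67×10⁻⁸ × 14.93 × 3.224×10⁸.

P ≈ 216 W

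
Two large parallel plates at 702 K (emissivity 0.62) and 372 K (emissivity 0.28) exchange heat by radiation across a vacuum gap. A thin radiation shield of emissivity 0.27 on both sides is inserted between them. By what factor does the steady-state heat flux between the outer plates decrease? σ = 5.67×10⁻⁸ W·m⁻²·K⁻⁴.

Without shield: q₀ = σΔ(T⁴)/(1/ε₁+1/ε₂−1) with denominator 4.184.
With shield the two gaps are in series; the resistances add: (1/ε₁+1/ε_s−1)+(1/ε_s+1/ε₂−1) = 4.317+6.275 = 10.59.
Heat-flux ratio q₀/q = 10.59/4.184.

factor ≈ 2.53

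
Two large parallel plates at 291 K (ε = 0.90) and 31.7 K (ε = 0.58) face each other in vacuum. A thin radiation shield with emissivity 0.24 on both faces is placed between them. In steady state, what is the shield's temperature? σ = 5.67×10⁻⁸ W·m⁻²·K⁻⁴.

T_s ≈ 249 K

In steady state the net flux on the hot side equals that on the cold side.
σ(T₁⁴−T_s⁴)/D₁ = σ(T_s⁴−T₂⁴)/D₂, with D₁ = 1/ε₁+1/ε_s−1 = 4.278, D₂ = 1/ε_s+1/ε₂−1 = 4.891.
Solve for T_s⁴: T_s⁴ = (D₂·T₁⁴ + D₁·T₂⁴)/(D₁+D₂) = 3.826×10⁹ K⁴.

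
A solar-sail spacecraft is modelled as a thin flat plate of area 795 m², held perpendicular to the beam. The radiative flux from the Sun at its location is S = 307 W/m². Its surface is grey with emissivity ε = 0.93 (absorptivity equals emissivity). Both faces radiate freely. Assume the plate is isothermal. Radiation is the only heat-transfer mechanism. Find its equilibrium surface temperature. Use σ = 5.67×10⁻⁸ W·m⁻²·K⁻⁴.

T ≈ 228 K

At equilibrium, absorbed power = emitted power.
Absorbing cross-section = A = 795.0 m²; emitting surface = 2A = 1590 m² (ratio 2).
εS·A_cross = εσ·A_surf·T⁴  ⇒  T⁴ = S/(2σ)   (ε cancels).
T⁴ = 307/(2·5.67×10⁻⁸) = 2.707×10⁹ K⁴.
T = (2.707×10⁹)^(1/4).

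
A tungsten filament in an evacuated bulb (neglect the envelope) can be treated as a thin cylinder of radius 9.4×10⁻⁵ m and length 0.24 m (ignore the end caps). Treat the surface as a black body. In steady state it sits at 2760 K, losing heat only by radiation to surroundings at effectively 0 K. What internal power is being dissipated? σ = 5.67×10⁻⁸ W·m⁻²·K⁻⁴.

Steady state: P = εσA T⁴.
A = 2πrL = 1.417×10⁻⁴ m²; T⁴ = (2760)⁴ = 5.803×10¹³ K⁴.
P = 1.0 × 5.67×10⁻⁸ × 1.417×10⁻⁴ × 5.803×10¹³.

P ≈ 466 W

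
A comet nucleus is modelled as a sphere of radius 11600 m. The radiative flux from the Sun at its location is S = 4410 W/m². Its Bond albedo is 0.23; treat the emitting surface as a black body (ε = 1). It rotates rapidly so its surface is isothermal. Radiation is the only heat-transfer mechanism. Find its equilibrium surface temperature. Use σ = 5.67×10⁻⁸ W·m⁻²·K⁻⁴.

At equilibrium, absorbed power = emitted power.
Absorbing cross-section = πr² = 4.227×10⁸ m²; emitting surface = 4πr² = 1.691×10⁹ m² (ratio 4).
(1−a)S·A_cross = εσ·A_surf·T⁴  ⇒  T⁴ = (1−a)S/(4σ).
T⁴ = 0.770·4410/(4·5.67×10⁻⁸) = 1.497×10¹⁰ K⁴.
T = (1.497×10¹⁰)^(1/4).

T ≈ 350 K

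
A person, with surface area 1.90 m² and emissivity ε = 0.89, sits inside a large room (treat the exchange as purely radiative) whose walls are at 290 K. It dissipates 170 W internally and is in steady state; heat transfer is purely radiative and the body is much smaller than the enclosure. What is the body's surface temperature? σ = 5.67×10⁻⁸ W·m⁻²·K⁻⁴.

T ≈ 307 K

For a small grey body in a large enclosure, net radiated power = εσA(T⁴ − T_w⁴).
Steady state: P = εσA(T⁴ − T_w⁴) with A = 1.90 m².
T⁴ = P/(εσA) + T_w⁴ = 170/(0.89·5.67×10⁻⁸·1.900) + (290)⁴
    = 1.773×10⁹ + 7.073×10⁹ = 8.846×10⁹ K⁴.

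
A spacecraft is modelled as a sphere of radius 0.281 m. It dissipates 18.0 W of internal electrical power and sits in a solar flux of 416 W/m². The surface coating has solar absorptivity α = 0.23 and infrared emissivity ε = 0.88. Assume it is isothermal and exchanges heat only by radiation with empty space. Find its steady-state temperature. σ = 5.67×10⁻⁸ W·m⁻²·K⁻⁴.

T ≈ 170 K

At steady state, absorbed solar power + internal power = radiated power.
Absorbed: α·S·A_cross = 0.23·416·0.2481 = 23.73 W (cross-section πr²).
Total input = 23.73 + 18.0 = 41.73 W.
Radiated: εσ·A_surf·T⁴ with A_surf = 4πr² = 0.9923 m².
T⁴ = 41.73/(0.88·5.67×10⁻⁸·0.9923) = 8.430×10⁸ K⁴.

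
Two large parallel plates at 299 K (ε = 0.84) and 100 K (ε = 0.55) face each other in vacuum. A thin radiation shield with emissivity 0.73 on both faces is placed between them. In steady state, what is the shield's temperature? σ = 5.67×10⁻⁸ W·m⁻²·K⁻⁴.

In steady state the net flux on the hot side equals that on the cold side.
σ(T₁⁴−T_s⁴)/D₁ = σ(T_s⁴−T₂⁴)/D₂, with D₁ = 1/ε₁+1/ε_s−1 = 1.560, D₂ = 1/ε_s+1/ε₂−1 = 2.188.
Solve for T_s⁴: T_s⁴ = (D₂·T₁⁴ + D₁·T₂⁴)/(D₁+D₂) = 4.707×10⁹ K⁴.

T_s ≈ 262 K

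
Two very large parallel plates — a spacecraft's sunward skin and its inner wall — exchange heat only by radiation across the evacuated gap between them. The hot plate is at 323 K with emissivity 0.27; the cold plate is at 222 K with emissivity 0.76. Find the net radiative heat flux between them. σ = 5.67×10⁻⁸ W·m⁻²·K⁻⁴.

For two infinite grey parallel plates, q = σ(T₁⁴ − T₂⁴)/(1/ε₁ + 1/ε₂ − 1).
T₁⁴ − T₂⁴ = 1.088×10¹⁰ − 2.429×10⁹ = 8.456×10⁹ K⁴.
1/ε₁ + 1/ε₂ − 1 = 3.704 + 1.316 − 1 = 4.019.
q = 5.67×10⁻⁸ × 8.456×10⁹ / 4.019.

q ≈ 119 W/m²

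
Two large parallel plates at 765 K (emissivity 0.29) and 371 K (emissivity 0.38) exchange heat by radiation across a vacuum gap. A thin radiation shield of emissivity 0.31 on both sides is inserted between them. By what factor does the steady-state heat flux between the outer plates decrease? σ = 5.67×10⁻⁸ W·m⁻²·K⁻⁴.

factor ≈ 2.07

Without shield: q₀ = σΔ(T⁴)/(1/ε₁+1/ε₂−1) with denominator 5.080.
With shield the two gaps are in series; the resistances add: (1/ε₁+1/ε_s−1)+(1/ε_s+1/ε₂−1) = 5.674+4.857 = 10.53.
Heat-flux ratio q₀/q = 10.53/5.080.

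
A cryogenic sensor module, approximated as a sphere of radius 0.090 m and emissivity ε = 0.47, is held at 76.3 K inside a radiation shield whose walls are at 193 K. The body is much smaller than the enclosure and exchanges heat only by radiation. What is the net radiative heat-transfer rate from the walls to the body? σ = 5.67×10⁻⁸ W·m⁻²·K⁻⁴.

P_net ≈ 3.67 W

For a small grey body in a large enclosure: P_net = εσA(T_body⁴ − T_wall⁴).
A = 4πr² = 0.1018 m²; T_body⁴ − T_wall⁴ = 3.389×10⁷ − 1.387×10⁹ = -1.354×10⁹ K⁴.
|P_net| = 0.47·5.67×10⁻⁸·0.1018·1.354×10⁹.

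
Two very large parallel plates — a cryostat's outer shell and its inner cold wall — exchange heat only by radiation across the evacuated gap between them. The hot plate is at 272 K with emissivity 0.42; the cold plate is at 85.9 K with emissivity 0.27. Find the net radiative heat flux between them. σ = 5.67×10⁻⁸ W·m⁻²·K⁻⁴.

q ≈ 60.4 W/m²

For two infinite grey parallel plates, q = σ(T₁⁴ − T₂⁴)/(1/ε₁ + 1/ε₂ − 1).
T₁⁴ − T₂⁴ = 5.474×10⁹ − 5.445×10⁷ = 5.419×10⁹ K⁴.
1/ε₁ + 1/ε₂ − 1 = 2.381 + 3.704 − 1 = 5.085.
q = 5.67×10⁻⁸ × 5.419×10⁹ / 5.085.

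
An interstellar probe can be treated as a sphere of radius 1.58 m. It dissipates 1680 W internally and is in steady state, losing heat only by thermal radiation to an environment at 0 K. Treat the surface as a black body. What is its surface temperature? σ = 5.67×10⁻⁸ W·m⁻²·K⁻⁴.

Steady state: internal power = radiated power, P = εσA T⁴.
Radiating area A = 4πr² = 31.37 m².
T⁴ = P/(εσA) = 1680/(1.0·5.67×10⁻⁸·31.37) = 9.445×10⁸ K⁴.
T = (9.445×10⁸)^(1/4).

T ≈ 175 K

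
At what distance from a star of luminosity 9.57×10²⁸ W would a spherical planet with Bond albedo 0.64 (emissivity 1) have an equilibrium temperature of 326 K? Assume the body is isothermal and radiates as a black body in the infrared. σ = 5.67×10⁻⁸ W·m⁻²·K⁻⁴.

For an isothermal black-emitting sphere, (1−a)S·πr² = σ·4πr²·T⁴ ⇒ S = 4σT⁴/(1−a).
S = 4·5.67×10⁻⁸·(326)⁴/0.360 = 7116 W/m².
Flux falls as S = L/(4πd²), so d = √(L/(4πS)) = √(9.57×10²⁸/(4π·7116)).

d ≈ 1.03×10¹² m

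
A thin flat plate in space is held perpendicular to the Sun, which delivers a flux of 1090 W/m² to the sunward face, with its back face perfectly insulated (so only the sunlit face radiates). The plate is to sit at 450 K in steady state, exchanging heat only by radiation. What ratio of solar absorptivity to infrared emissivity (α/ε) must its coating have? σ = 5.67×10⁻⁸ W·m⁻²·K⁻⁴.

α/ε ≈ 2.13

Balance: αS·A = εσ·1A·T⁴ ⇒ α/ε = σT⁴/S.
α/ε = 5.67×10⁻⁸·(450)⁴/1090 = 5.67×10⁻⁸·4.101×10¹⁰/1090.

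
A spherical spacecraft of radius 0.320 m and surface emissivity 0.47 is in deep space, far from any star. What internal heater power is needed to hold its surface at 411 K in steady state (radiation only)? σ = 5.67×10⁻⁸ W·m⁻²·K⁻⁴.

P ≈ 978 W

P = εσ·4πr²·T⁴.
4πr² = 1.287 m²; T⁴ = 2.853×10¹⁰ K⁴.
P = 0.47·5.67×10⁻⁸·1.287·2.853×10¹⁰.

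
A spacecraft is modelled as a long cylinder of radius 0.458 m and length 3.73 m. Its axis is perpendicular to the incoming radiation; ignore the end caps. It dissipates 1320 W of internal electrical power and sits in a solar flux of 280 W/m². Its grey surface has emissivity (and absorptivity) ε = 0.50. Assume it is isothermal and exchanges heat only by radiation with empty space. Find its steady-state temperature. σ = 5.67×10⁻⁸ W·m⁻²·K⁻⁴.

T ≈ 277 K

At steady state, absorbed solar power + internal power = radiated power.
Absorbed: α·S·A_cross = 0.50·280·3.417 = 478.3 W (cross-section 2rL).
Total input = 478.3 + 1320 = 1798 W.
Radiated: εσ·A_surf·T⁴ with A_surf = 2πrL = 10.73 m².
T⁴ = 1798/(0.50·5.67×10⁻⁸·10.73) = 5.910×10⁹ K⁴.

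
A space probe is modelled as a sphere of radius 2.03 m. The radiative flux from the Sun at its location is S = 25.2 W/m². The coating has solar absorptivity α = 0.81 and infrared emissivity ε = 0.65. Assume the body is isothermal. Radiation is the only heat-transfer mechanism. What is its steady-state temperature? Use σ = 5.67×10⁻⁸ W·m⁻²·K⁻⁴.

At equilibrium, absorbed power = emitted power.
Absorbing cross-section = πr² = 12.95 m²; emitting surface = 4πr² = 51.78 m² (ratio 4).
αS·A_cross = εσ·A_surf·T⁴  ⇒  T⁴ = αS/(ε·4σ).
T⁴ = 0.810·25.2/(0.65·4·5.67×10⁻⁸) = 1.385×10⁸ K⁴.
T = (1.385×10⁸)^(1/4).

T ≈ 108 K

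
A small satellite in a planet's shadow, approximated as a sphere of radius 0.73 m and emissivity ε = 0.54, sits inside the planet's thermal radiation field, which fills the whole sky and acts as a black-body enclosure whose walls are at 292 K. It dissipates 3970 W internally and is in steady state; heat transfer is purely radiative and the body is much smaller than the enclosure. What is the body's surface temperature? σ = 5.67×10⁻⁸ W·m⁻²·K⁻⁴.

For a small grey body in a large enclosure, net radiated power = εσA(T⁴ − T_w⁴).
Steady state: P = εσA(T⁴ − T_w⁴) with A = 4πr² = 6.697 m².
T⁴ = P/(εσA) + T_w⁴ = 3970/(0.54·5.67×10⁻⁸·6.697) + (292)⁴
    = 1.936×10¹⁰ + 7.270×10⁹ = 2.663×10¹⁰ K⁴.

T ≈ 404 K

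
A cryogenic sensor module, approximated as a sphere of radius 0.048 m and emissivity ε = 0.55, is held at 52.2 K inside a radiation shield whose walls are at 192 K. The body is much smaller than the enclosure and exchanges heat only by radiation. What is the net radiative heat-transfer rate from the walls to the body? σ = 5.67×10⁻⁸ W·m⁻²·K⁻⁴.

P_net ≈ 1.22 W

For a small grey body in a large enclosure: P_net = εσA(T_body⁴ − T_wall⁴).
A = 4πr² = 0.02895 m²; T_body⁴ − T_wall⁴ = 7.425×10⁶ − 1.359×10⁹ = -1.352×10⁹ K⁴.
|P_net| = 0.55·5.67×10⁻⁸·0.02895·1.352×10⁹.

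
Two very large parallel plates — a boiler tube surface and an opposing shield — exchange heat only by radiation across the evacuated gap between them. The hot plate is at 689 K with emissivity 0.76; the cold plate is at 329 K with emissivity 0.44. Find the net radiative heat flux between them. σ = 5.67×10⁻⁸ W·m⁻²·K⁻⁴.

For two infinite grey parallel plates, q = σ(T₁⁴ − T₂⁴)/(1/ε₁ + 1/ε₂ − 1).
T₁⁴ − T₂⁴ = 2.254×10¹¹ − 1.172×10¹⁰ = 2.136×10¹¹ K⁴.
1/ε₁ + 1/ε₂ − 1 = 1.316 + 2.273 − 1 = 2.589.
q = 5.67×10⁻⁸ × 2.136×10¹¹ / 2.589.

q ≈ 4680 W/m²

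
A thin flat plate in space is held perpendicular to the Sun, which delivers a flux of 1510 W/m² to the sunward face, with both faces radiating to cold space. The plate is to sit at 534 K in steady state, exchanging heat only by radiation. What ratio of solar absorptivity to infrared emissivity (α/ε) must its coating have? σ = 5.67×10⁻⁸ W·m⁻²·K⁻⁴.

Balance: αS·A = εσ·2A·T⁴ ⇒ α/ε = 2σT⁴/S.
α/ε = 2·5.67×10⁻⁸·(534)⁴/1510 = 2·5.67×10⁻⁸·8.131×10¹⁰/1510.

α/ε ≈ 6.11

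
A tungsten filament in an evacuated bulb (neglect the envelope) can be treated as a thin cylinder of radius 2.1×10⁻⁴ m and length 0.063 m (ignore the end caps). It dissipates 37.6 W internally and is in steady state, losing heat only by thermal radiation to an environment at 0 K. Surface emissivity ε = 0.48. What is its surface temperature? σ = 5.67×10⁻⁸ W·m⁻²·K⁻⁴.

Steady state: internal power = radiated power, P = εσA T⁴.
Radiating area A = 2πrL = 8.313×10⁻⁵ m².
T⁴ = P/(εσA) = 37.6/(0.48·5.67×10⁻⁸·8.313×10⁻⁵) = 1.662×10¹³ K⁴.
T = (1.662×10¹³)^(1/4).

T ≈ 2020 K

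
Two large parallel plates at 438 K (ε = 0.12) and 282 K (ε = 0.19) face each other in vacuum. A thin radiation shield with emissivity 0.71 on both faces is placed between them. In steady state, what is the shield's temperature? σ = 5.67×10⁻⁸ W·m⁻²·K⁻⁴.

T_s ≈ 368 K

In steady state the net flux on the hot side equals that on the cold side.
σ(T₁⁴−T_s⁴)/D₁ = σ(T_s⁴−T₂⁴)/D₂, with D₁ = 1/ε₁+1/ε_s−1 = 8.742, D₂ = 1/ε_s+1/ε₂−1 = 5.672.
Solve for T_s⁴: T_s⁴ = (D₂·T₁⁴ + D₁·T₂⁴)/(D₁+D₂) = 1.832×10¹⁰ K⁴.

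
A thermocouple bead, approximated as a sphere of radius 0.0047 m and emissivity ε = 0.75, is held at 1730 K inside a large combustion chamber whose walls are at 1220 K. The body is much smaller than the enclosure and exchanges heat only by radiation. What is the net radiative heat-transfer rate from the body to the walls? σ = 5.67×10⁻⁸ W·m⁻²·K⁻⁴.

P_net ≈ 79.6 W

For a small grey body in a large enclosure: P_net = εσA(T_body⁴ − T_wall⁴).
A = 4πr² = 2.776×10⁻⁴ m²; T_body⁴ − T_wall⁴ = 8.957×10¹² − 2.215×10¹² = 6.742×10¹² K⁴.
|P_net| = 0.75·5.67×10⁻⁸·2.776×10⁻⁴·6.742×10¹².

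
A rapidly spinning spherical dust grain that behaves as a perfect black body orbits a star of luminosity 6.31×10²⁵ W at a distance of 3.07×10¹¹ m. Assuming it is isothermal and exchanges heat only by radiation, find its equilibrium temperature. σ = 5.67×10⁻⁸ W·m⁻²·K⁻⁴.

First find the stellar flux at distance d: S = L/(4πd²) = 6.31×10²⁵/(4π·(3.07×10¹¹)²) = 53.28 W/m².
For an isothermal sphere, absorbed (1−a)S·πr² = emitted σ·4πr²·T⁴, so T⁴ = (1−a)S/(4σ).
T⁴ = 1.00·53.28/(4·5.67×10⁻⁸) = 2.349×10⁸ K⁴.

T ≈ 124 K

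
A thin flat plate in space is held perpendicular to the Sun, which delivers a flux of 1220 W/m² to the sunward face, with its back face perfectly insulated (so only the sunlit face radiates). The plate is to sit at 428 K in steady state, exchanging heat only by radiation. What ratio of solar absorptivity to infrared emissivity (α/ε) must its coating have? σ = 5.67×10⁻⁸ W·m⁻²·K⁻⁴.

Balance: αS·A = εσ·1A·T⁴ ⇒ α/ε = σT⁴/S.
α/ε = 5.67×10⁻⁸·(428)⁴/1220 = 5.67×10⁻⁸·3.356×10¹⁰/1220.

α/ε ≈ 1.56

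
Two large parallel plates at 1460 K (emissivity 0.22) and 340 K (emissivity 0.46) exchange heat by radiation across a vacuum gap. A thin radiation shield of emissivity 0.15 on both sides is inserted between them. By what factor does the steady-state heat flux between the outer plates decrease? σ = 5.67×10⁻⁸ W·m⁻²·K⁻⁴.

Without shield: q₀ = σΔ(T⁴)/(1/ε₁+1/ε₂−1) with denominator 5.719.
With shield the two gaps are in series; the resistances add: (1/ε₁+1/ε_s−1)+(1/ε_s+1/ε₂−1) = 10.21+7.841 = 18.05.
Heat-flux ratio q₀/q = 18.05/5.719.

factor ≈ 3.16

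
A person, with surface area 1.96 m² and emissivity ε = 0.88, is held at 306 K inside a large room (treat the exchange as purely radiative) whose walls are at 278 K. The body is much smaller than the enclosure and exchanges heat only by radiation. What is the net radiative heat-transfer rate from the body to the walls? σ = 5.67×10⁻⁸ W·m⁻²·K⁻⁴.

For a small grey body in a large enclosure: P_net = εσA(T_body⁴ − T_wall⁴).
A = 1.96 m²; T_body⁴ − T_wall⁴ = 8.768×10⁹ − 5.973×10⁹ = 2.795×10⁹ K⁴.
|P_net| = 0.88·5.67×10⁻⁸·1.960·2.795×10⁹.

P_net ≈ 273 W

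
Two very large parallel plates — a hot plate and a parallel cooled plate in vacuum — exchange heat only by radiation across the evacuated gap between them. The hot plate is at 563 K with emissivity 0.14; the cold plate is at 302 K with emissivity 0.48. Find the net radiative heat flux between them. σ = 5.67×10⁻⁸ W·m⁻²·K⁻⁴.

For two infinite grey parallel plates, q = σ(T₁⁴ − T₂⁴)/(1/ε₁ + 1/ε₂ − 1).
T₁⁴ − T₂⁴ = 1.005×10¹¹ − 8.318×10⁹ = 9.215×10¹⁰ K⁴.
1/ε₁ + 1/ε₂ − 1 = 7.143 + 2.083 − 1 = 8.226.
q = 5.67×10⁻⁸ × 9.215×10¹⁰ / 8.226.

q ≈ 635 W/m²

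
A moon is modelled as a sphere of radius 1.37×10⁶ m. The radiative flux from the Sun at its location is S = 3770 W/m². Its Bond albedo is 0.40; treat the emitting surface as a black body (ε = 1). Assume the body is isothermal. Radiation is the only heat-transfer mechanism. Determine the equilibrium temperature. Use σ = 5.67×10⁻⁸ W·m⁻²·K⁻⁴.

At equilibrium, absorbed power = emitted power.
Absorbing cross-section = πr² = 5.896×10¹² m²; emitting surface = 4πr² = 2.359×10¹³ m² (ratio 4).
(1−a)S·A_cross = εσ·A_surf·T⁴  ⇒  T⁴ = (1−a)S/(4σ).
T⁴ = 0.600·3770/(4·5.67×10⁻⁸) = 9.974×10⁹ K⁴.
T = (9.974×10⁹)^(1/4).

T ≈ 316 K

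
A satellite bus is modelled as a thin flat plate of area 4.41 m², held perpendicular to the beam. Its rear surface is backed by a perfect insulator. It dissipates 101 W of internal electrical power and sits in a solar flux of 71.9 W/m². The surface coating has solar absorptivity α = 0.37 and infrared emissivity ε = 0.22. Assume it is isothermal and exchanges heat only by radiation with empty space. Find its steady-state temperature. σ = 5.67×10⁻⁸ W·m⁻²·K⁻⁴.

At steady state, absorbed solar power + internal power = radiated power.
Absorbed: α·S·A_cross = 0.37·71.9·4.410 = 117.3 W (cross-section A).
Total input = 117.3 + 101 = 218.3 W.
Radiated: εσ·A_surf·T⁴ with A_surf = A = 4.410 m².
T⁴ = 218.3/(0.22·5.67×10⁻⁸·4.410) = 3.969×10⁹ K⁴.

T ≈ 251 K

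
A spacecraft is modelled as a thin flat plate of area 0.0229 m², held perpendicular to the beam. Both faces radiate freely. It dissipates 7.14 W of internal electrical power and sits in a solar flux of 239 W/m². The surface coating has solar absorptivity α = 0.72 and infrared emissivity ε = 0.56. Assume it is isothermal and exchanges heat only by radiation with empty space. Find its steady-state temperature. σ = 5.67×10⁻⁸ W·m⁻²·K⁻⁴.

At steady state, absorbed solar power + internal power = radiated power.
Absorbed: α·S·A_cross = 0.72·239·0.02290 = 3.941 W (cross-section A).
Total input = 3.941 + 7.14 = 11.08 W.
Radiated: εσ·A_surf·T⁴ with A_surf = 2A = 0.04580 m².
T⁴ = 11.08/(0.56·5.67×10⁻⁸·0.04580) = 7.620×10⁹ K⁴.

T ≈ 295 K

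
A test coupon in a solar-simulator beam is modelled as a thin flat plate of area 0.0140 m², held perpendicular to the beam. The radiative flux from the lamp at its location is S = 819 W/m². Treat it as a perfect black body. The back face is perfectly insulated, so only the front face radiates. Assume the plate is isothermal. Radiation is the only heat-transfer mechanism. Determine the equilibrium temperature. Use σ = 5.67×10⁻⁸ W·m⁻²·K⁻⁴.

At equilibrium, absorbed power = emitted power.
Absorbing cross-section = A = 0.01400 m²; emitting surface = A = 0.01400 m² (ratio 1).
S·A_cross = εσ·A_surf·T⁴  ⇒  T⁴ = S/(1σ).
T⁴ = 1.00·819/(1·5.67×10⁻⁸) = 1.444×10¹⁰ K⁴.
T = (1.444×10¹⁰)^(1/4).

T ≈ 347 K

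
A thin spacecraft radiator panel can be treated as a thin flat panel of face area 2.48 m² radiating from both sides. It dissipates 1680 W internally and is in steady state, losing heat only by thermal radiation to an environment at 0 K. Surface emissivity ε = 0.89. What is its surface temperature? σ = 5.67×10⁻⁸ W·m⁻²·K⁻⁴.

T ≈ 286 K

Steady state: internal power = radiated power, P = εσA T⁴.
Radiating area A = 2·2.48 = 4.960 m².
T⁴ = P/(εσA) = 1680/(0.89·5.67×10⁻⁸·4.960) = 6.712×10⁹ K⁴.
T = (6.712×10⁹)^(1/4).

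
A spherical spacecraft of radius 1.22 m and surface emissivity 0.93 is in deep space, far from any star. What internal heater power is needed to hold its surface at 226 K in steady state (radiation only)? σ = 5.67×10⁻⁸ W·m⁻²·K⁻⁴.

P ≈ 2570 W

P = εσ·4πr²·T⁴.
4πr² = 18.70 m²; T⁴ = 2.609×10⁹ K⁴.
P = 0.93·5.67×10⁻⁸·18.70·2.609×10⁹.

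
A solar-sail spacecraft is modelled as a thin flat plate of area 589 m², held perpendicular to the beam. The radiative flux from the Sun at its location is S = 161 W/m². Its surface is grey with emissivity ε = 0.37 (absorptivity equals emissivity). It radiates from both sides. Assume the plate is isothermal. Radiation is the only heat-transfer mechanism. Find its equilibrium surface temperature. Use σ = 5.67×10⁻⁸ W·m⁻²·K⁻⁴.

T ≈ 194 K

At equilibrium, absorbed power = emitted power.
Absorbing cross-section = A = 589.0 m²; emitting surface = 2A = 1178 m² (ratio 2).
εS·A_cross = εσ·A_surf·T⁴  ⇒  T⁴ = S/(2σ)   (ε cancels).
T⁴ = 161/(2·5.67×10⁻⁸) = 1.420×10⁹ K⁴.
T = (1.420×10⁹)^(1/4).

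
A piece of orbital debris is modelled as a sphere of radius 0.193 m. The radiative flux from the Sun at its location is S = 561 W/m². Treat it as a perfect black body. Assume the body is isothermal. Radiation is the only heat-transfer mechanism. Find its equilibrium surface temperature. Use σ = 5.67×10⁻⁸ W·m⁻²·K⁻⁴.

T ≈ 223 K

At equilibrium, absorbed power = emitted power.
Absorbing cross-section = πr² = 0.1170 m²; emitting surface = 4πr² = 0.4681 m² (ratio 4).
S·A_cross = εσ·A_surf·T⁴  ⇒  T⁴ = S/(4σ).
T⁴ = 1.00·561/(4·5.67×10⁻⁸) = 2.474×10⁹ K⁴.
T = (2.474×10⁹)^(1/4).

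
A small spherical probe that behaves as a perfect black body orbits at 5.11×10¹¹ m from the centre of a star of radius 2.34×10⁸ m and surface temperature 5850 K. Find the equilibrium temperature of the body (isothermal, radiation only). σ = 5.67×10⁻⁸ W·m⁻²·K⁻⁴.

T ≈ 88.5 K

The star's surface emits σT_*⁴; at distance d the flux is S = σT_*⁴(R_*/d)².
S = 5.67×10⁻⁸·(5850)⁴·(2.34×10⁸/5.11×10¹¹)² = 13.93 W/m².
For an isothermal sphere T⁴ = (1−a)S/(4σ) = 6.140×10⁷ K⁴.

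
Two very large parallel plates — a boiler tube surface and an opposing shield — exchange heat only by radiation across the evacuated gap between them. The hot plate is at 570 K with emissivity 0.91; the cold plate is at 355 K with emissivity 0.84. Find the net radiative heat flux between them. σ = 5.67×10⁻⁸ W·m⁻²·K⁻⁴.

For two infinite grey parallel plates, q = σ(T₁⁴ − T₂⁴)/(1/ε₁ + 1/ε₂ − 1).
T₁⁴ − T₂⁴ = 1.056×10¹¹ − 1.588×10¹⁰ = 8.968×10¹⁰ K⁴.
1/ε₁ + 1/ε₂ − 1 = 1.099 + 1.190 − 1 = 1.289.
q = 5.67×10⁻⁸ × 8.968×10¹⁰ / 1.289.

q ≈ 3940 W/m²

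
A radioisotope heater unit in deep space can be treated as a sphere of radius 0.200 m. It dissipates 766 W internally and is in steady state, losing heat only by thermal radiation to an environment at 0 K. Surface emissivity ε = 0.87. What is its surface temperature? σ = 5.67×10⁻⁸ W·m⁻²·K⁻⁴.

T ≈ 419 K

Steady state: internal power = radiated power, P = εσA T⁴.
Radiating area A = 4πr² = 0.5027 m².
T⁴ = P/(εσA) = 766/(0.87·5.67×10⁻⁸·0.5027) = 3.089×10¹⁰ K⁴.
T = (3.089×10¹⁰)^(1/4).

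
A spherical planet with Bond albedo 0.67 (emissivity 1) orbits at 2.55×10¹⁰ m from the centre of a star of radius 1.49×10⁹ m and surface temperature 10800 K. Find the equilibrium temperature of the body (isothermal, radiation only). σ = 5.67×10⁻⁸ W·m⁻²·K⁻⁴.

The star's surface emits σT_*⁴; at distance d the flux is S = σT_*⁴(R_*/d)².
S = 5.67×10⁻⁸·(10800)⁴·(1.49×10⁹/2.55×10¹⁰)² = 2.634×10⁶ W/m².
For an isothermal sphere T⁴ = (1−a)S/(4σ) = 3.832×10¹² K⁴.

T ≈ 1400 K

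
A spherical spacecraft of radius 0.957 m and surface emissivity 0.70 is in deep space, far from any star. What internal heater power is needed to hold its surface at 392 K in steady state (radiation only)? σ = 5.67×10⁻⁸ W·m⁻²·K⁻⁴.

P ≈ 10800 W

P = εσ·4πr²·T⁴.
4πr² = 11.51 m²; T⁴ = 2.361×10¹⁰ K⁴.
P = 0.70·5.67×10⁻⁸·11.51·2.361×10¹⁰.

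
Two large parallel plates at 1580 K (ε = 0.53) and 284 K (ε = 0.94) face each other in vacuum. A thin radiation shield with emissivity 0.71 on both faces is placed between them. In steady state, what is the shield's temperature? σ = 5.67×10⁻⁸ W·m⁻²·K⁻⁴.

T_s ≈ 1250 K

In steady state the net flux on the hot side equals that on the cold side.
σ(T₁⁴−T_s⁴)/D₁ = σ(T_s⁴−T₂⁴)/D₂, with D₁ = 1/ε₁+1/ε_s−1 = 2.295, D₂ = 1/ε_s+1/ε₂−1 = 1.472.
Solve for T_s⁴: T_s⁴ = (D₂·T₁⁴ + D₁·T₂⁴)/(D₁+D₂) = 2.439×10¹² K⁴.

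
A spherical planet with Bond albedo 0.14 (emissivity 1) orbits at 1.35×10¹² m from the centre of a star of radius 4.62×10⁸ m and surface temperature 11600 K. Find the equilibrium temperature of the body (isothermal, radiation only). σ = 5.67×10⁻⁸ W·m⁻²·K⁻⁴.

T ≈ 146 K

The star's surface emits σT_*⁴; at distance d the flux is S = σT_*⁴(R_*/d)².
S = 5.67×10⁻⁸·(11600)⁴·(4.62×10⁸/1.35×10¹²)² = 120.2 W/m².
For an isothermal sphere T⁴ = (1−a)S/(4σ) = 4.559×10⁸ K⁴.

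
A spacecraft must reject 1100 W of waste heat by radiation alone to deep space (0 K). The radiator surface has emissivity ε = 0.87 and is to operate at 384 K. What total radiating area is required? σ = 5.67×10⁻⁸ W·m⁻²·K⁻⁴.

A ≈ 1.03 m²

P = εσA T⁴ ⇒ A = P/(εσT⁴).
T⁴ = 2.174×10¹⁰ K⁴.
A = 1100/(0.87 × 5.67×10⁻⁸ × 2.174×10¹⁰).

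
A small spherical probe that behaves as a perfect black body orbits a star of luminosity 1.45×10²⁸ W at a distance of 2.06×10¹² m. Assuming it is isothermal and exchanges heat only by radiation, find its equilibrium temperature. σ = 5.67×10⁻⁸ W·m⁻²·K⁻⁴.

T ≈ 186 K

First find the stellar flux at distance d: S = L/(4πd²) = 1.45×10²⁸/(4π·(2.06×10¹²)²) = 271.9 W/m².
For an isothermal sphere, absorbed (1−a)S·πr² = emitted σ·4πr²·T⁴, so T⁴ = (1−a)S/(4σ).
T⁴ = 1.00·271.9/(4·5.67×10⁻⁸) = 1.199×10⁹ K⁴.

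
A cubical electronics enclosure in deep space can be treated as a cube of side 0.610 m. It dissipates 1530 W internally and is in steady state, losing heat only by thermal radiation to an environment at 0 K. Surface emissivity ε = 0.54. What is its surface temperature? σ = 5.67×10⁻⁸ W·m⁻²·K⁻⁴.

Steady state: internal power = radiated power, P = εσA T⁴.
Radiating area A = 6L² = 2.233 m².
T⁴ = P/(εσA) = 1530/(0.54·5.67×10⁻⁸·2.233) = 2.238×10¹⁰ K⁴.
T = (2.238×10¹⁰)^(1/4).

T ≈ 387 K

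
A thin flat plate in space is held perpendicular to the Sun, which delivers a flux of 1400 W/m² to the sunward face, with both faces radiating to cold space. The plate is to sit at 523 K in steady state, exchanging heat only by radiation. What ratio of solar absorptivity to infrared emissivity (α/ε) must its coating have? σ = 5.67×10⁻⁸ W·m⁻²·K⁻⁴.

α/ε ≈ 6.06

Balance: αS·A = εσ·2A·T⁴ ⇒ α/ε = 2σT⁴/S.
α/ε = 2·5.67×10⁻⁸·(523)⁴/1400 = 2·5.67×10⁻⁸·7.482×10¹⁰/1400.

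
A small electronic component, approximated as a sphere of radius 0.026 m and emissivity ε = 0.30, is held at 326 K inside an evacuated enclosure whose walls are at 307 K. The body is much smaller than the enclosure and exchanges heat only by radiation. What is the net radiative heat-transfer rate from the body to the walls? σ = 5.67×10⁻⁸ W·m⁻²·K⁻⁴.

P_net ≈ 0.348 W

For a small grey body in a large enclosure: P_net = εσA(T_body⁴ − T_wall⁴).
A = 4πr² = 0.008495 m²; T_body⁴ − T_wall⁴ = 1.129×10¹⁰ − 8.883×10⁹ = 2.412×10⁹ K⁴.
|P_net| = 0.30·5.67×10⁻⁸·0.008495·2.412×10⁹.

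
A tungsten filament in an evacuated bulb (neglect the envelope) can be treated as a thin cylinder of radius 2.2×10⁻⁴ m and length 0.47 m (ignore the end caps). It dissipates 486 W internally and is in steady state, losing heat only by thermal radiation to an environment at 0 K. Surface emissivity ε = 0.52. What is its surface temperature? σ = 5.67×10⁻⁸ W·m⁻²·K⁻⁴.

T ≈ 2240 K

Steady state: internal power = radiated power, P = εσA T⁴.
Radiating area A = 2πrL = 6.497×10⁻⁴ m².
T⁴ = P/(εσA) = 486/(0.52·5.67×10⁻⁸·6.497×10⁻⁴) = 2.537×10¹³ K⁴.
T = (2.537×10¹³)^(1/4).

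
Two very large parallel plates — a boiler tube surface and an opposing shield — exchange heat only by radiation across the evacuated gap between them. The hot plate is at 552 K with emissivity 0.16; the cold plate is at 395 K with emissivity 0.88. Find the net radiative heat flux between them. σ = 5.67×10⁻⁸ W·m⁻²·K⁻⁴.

For two infinite grey parallel plates, q = σ(T₁⁴ − T₂⁴)/(1/ε₁ + 1/ε₂ − 1).
T₁⁴ − T₂⁴ = 9.284×10¹⁰ − 2.434×10¹⁰ = 6.850×10¹⁰ K⁴.
1/ε₁ + 1/ε₂ − 1 = 6.250 + 1.136 − 1 = 6.386.
q = 5.67×10⁻⁸ × 6.850×10¹⁰ / 6.386.

q ≈ 608 W/m²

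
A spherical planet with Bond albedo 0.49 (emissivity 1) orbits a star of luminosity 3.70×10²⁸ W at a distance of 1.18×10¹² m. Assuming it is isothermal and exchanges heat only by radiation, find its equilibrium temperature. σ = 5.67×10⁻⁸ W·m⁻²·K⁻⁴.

First find the stellar flux at distance d: S = L/(4πd²) = 3.70×10²⁸/(4π·(1.18×10¹²)²) = 2115 W/m².
For an isothermal sphere, absorbed (1−a)S·πr² = emitted σ·4πr²·T⁴, so T⁴ = (1−a)S/(4σ).
T⁴ = 0.510·2115/(4·5.67×10⁻⁸) = 4.755×10⁹ K⁴.

T ≈ 263 K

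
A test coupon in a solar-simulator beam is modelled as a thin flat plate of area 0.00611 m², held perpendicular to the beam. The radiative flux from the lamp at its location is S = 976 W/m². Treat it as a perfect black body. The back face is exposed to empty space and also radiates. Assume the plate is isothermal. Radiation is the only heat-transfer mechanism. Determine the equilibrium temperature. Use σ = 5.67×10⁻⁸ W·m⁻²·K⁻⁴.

T ≈ 305 K

At equilibrium, absorbed power = emitted power.
Absorbing cross-section = A = 0.006110 m²; emitting surface = 2A = 0.01222 m² (ratio 2).
S·A_cross = εσ·A_surf·T⁴  ⇒  T⁴ = S/(2σ).
T⁴ = 1.00·976/(2·5.67×10⁻⁸) = 8.607×10⁹ K⁴.
T = (8.607×10⁹)^(1/4).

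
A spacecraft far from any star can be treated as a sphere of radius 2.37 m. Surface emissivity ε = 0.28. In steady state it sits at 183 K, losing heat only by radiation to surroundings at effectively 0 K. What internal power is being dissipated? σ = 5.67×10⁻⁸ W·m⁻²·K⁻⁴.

Steady state: P = εσA T⁴.
A = 4πr² = 70.58 m²; T⁴ = (183)⁴ = 1.122×10⁹ K⁴.
P = 0.28 × 5.67×10⁻⁸ × 70.58 × 1.122×10⁹.

P ≈ 1260 W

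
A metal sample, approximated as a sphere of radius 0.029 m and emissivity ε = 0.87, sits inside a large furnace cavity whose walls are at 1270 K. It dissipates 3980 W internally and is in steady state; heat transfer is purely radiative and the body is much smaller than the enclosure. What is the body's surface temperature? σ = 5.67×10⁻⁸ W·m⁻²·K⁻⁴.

For a small grey body in a large enclosure, net radiated power = εσA(T⁴ − T_w⁴).
Steady state: P = εσA(T⁴ − T_w⁴) with A = 4πr² = 0.01057 m².
T⁴ = P/(εσA) + T_w⁴ = 3980/(0.87·5.67×10⁻⁸·0.01057) + (1270)⁴
    = 7.634×10¹² + 2.601×10¹² = 1.024×10¹³ K⁴.

T ≈ 1790 K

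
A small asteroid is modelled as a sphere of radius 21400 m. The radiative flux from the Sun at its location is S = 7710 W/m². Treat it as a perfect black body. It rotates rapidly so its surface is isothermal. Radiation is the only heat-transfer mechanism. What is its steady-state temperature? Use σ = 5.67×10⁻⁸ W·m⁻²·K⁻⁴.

T ≈ 429 K

At equilibrium, absorbed power = emitted power.
Absorbing cross-section = πr² = 1.439×10⁹ m²; emitting surface = 4πr² = 5.755×10⁹ m² (ratio 4).
S·A_cross = εσ·A_surf·T⁴  ⇒  T⁴ = S/(4σ).
T⁴ = 1.00·7710/(4·5.67×10⁻⁸) = 3.399×10¹⁰ K⁴.
T = (3.399×10¹⁰)^(1/4).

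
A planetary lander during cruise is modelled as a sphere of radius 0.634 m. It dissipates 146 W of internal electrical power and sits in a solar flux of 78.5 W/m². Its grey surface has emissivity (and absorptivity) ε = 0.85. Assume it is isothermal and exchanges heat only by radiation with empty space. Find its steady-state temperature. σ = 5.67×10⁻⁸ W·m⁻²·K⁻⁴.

At steady state, absorbed solar power + internal power = radiated power.
Absorbed: α·S·A_cross = 0.85·78.5·1.263 = 84.26 W (cross-section πr²).
Total input = 84.26 + 146 = 230.3 W.
Radiated: εσ·A_surf·T⁴ with A_surf = 4πr² = 5.051 m².
T⁴ = 230.3/(0.85·5.67×10⁻⁸·5.051) = 9.459×10⁸ K⁴.

T ≈ 175 K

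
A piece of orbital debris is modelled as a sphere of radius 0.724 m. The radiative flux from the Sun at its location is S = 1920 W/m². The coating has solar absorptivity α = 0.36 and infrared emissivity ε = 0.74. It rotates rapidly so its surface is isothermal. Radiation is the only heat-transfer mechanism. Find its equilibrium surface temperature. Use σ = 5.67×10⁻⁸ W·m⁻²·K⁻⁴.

T ≈ 253 K

At equilibrium, absorbed power = emitted power.
Absorbing cross-section = πr² = 1.647 m²; emitting surface = 4πr² = 6.587 m² (ratio 4).
αS·A_cross = εσ·A_surf·T⁴  ⇒  T⁴ = αS/(ε·4σ).
T⁴ = 0.360·1920/(0.74·4·5.67×10⁻⁸) = 4.118×10⁹ K⁴.
T = (4.118×10⁹)^(1/4).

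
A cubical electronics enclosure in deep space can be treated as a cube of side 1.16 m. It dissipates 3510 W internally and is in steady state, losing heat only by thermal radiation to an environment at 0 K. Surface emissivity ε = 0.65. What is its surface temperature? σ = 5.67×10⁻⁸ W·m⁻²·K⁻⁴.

T ≈ 330 K

Steady state: internal power = radiated power, P = εσA T⁴.
Radiating area A = 6L² = 8.074 m².
T⁴ = P/(εσA) = 3510/(0.65·5.67×10⁻⁸·8.074) = 1.180×10¹⁰ K⁴.
T = (1.180×10¹⁰)^(1/4).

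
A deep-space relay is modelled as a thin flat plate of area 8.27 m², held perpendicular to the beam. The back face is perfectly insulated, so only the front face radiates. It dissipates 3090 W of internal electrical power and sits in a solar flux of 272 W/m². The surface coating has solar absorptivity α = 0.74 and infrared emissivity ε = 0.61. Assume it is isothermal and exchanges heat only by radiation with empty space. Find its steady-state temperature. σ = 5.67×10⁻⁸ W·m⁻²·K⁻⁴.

At steady state, absorbed solar power + internal power = radiated power.
Absorbed: α·S·A_cross = 0.74·272·8.270 = 1665 W (cross-section A).
Total input = 1665 + 3090 = 4755 W.
Radiated: εσ·A_surf·T⁴ with A_surf = A = 8.270 m².
T⁴ = 4755/(0.61·5.67×10⁻⁸·8.270) = 1.662×10¹⁰ K⁴.

T ≈ 359 K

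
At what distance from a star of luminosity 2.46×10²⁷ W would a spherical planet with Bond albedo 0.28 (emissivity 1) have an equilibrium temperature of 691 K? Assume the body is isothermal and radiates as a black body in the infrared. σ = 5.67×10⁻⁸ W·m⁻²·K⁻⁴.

For an isothermal black-emitting sphere, (1−a)S·πr² = σ·4πr²·T⁴ ⇒ S = 4σT⁴/(1−a).
S = 4·5.67×10⁻⁸·(691)⁴/0.720 = 71820 W/m².
Flux falls as S = L/(4πd²), so d = √(L/(4πS)) = √(2.46×10²⁷/(4π·71820)).

d ≈ 5.22×10¹⁰ m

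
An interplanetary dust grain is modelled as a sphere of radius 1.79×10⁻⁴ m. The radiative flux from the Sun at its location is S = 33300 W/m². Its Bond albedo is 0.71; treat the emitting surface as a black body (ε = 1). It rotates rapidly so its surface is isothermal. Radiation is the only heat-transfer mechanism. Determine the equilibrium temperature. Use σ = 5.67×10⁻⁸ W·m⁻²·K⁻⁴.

T ≈ 454 K

At equilibrium, absorbed power = emitted power.
Absorbing cross-section = πr² = 1.007×10⁻⁷ m²; emitting surface = 4πr² = 4.026×10⁻⁷ m² (ratio 4).
(1−a)S·A_cross = εσ·A_surf·T⁴  ⇒  T⁴ = (1−a)S/(4σ).
T⁴ = 0.290·33300/(4·5.67×10⁻⁸) = 4.258×10¹⁰ K⁴.
T = (4.258×10¹⁰)^(1/4).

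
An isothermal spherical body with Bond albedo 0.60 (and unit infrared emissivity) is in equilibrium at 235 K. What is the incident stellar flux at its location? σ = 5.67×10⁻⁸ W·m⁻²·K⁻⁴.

(1−a)S·πr² = σ·4πr²·T⁴ ⇒ S = 4σT⁴/(1−a).
S = 4·5.67×10⁻⁸·3.050×10⁹/0.400.

S ≈ 1730 W/m²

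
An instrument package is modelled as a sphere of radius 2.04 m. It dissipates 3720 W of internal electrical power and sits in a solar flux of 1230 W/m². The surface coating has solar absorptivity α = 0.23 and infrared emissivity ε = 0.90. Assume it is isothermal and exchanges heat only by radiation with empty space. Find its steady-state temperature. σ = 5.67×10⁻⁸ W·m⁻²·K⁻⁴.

T ≈ 230 K

At steady state, absorbed solar power + internal power = radiated power.
Absorbed: α·S·A_cross = 0.23·1230·13.07 = 3699 W (cross-section πr²).
Total input = 3699 + 3720 = 7419 W.
Radiated: εσ·A_surf·T⁴ with A_surf = 4πr² = 52.30 m².
T⁴ = 7419/(0.90·5.67×10⁻⁸·52.30) = 2.780×10⁹ K⁴.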